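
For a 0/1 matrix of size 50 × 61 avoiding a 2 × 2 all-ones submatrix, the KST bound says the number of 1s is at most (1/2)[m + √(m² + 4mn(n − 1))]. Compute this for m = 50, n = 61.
z(50, 61; 2, 2) ≤ (1/2)[50 + √(50² + 4·50·61·60)] = (1/2)[50 + √734500] = 453.5149

Kővári–Sós–Turán: let r_1, ..., r_50 be the row sums and z = Σ r_i the total number of 1s. Each pair of columns can share at most one row with both entries 1 (else a 2×2 all-ones block appears), so Σ_i C(r_i, 2) ≤ C(61, 2) = 1830. By convexity Σ_i C(r_i, 2) ≥ 50·C(z/50, 2) = z(z − 50)/(2·50), giving z² − 50z − 50·61·60 ≤ 0 and hence z ≤ (1/2)[50 + √(2500 + 4·183000)] = (1/2)[50 + √734500] ≈ (1/2)(50 + 857.0298) = 453.5149.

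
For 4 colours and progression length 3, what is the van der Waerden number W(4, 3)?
W(4, 3) = 76

W(4, 3) = 76. The lower bound W(4, 3) > 75 comes from an explicit good 4-colouring of [1, 75]; the upper bound W(4, 3) ≤ 76 was verified by exhaustive search over 4-colourings of [1, 76].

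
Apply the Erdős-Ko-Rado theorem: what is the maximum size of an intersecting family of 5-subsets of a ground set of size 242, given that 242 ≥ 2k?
max |F| = C(241, 4) = 137085620

The Erdős-Ko-Rado theorem states: for n ≥ 2k, an intersecting family of k-subsets of an n-element set has size at most C(n − 1, k − 1), with equality for 'star' families {A ⊆ [n] : |A| = k, i ∈ A} (fix an element i). For n = 242, k = 5: C(241, 4) = 137085620.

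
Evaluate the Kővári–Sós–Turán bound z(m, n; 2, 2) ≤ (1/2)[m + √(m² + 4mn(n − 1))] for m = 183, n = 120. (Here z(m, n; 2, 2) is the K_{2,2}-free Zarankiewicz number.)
z(183, 120; 2, 2) ≤ (1/2)[183 + √(183² + 4·183·120·119)] = (1/2)[183 + √10486449] = 1710.6394

Kővári–Sós–Turán: let r_1, ..., r_183 be the row sums and z = Σ r_i the total number of 1s. Each pair of columns can share at most one row with both entries 1 (else a 2×2 all-ones block appears), so Σ_i C(r_i, 2) ≤ C(120, 2) = 7140. By convexity Σ_i C(r_i, 2) ≥ 183·C(z/183, 2) = z(z − 183)/(2·183), giving z² − 183z − 183·120·119 ≤ 0 and hence z ≤ (1/2)[183 + √(33489 + 4·2613240)] = (1/2)[183 + √10486449] ≈ (1/2)(183 + 3238.2787) = 1710.6394.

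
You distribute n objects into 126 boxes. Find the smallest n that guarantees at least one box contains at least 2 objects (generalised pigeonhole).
n = (2 − 1)·126 + 1 = 127

By the generalised pigeonhole principle, to guarantee some box contains ≥ r objects we need more than (r − 1) · k objects total. Threshold: n = (r − 1) · k + 1. With r = 2 and k = 126: n = 1 · 126 + 1 = 126 + 1 = 127. For n = 126 = 1 · 126, we can put exactly 1 objects in every box, avoiding 2 in any single one — so 127 is tight.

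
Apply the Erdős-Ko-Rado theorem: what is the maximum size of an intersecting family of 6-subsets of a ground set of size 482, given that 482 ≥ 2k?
max |F| = C(481, 5) = 210129417576

The Erdős-Ko-Rado theorem states: for n ≥ 2k, an intersecting family of k-subsets of an n-element set has size at most C(n − 1, k − 1), with equality for 'star' families {A ⊆ [n] : |A| = k, i ∈ A} (fix an element i). For n = 482, k = 6: C(481, 5) = 210129417576.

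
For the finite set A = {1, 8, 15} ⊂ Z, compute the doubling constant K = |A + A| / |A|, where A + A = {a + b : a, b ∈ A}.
K = |A + A| / |A| = 5/3

Enumerate A + A = {a + b : a, b ∈ A}. With |A| = 3, there are |A|^2 = 9 ordered sum pairs; collecting distinct values, A + A = {2, 9, 16, 23, 30}, so |A + A| = 5. Thus K = 5/3. Here |A + A| = 2|A| − 1 = 5, the minimum possible — so K = 5/3 is minimal, which holds iff A is an arithmetic progression.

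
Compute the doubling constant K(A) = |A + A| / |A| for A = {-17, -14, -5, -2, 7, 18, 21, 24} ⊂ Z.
K = |A + A| / |A| = 28/8 = 7/2

Enumerate A + A = {a + b : a, b ∈ A}. With |A| = 8, there are |A|^2 = 64 ordered sum pairs; collecting distinct values, A + A = {-34, -31, -28, -22, -19, -16, -10, -7, -4, 1, 2, 4, 5, 7, 10, 13, 14, 16, 19, 22, 25, 28, 31, 36, 39, 42, 45, 48}, so |A + A| = 28. Thus K = 28/8 = 7/2. For comparison, the minimum possible |A + A| over all 8-element sets is 2·8 − 1 = 15 (so min K = 15/8), attained only by arithmetic progressions.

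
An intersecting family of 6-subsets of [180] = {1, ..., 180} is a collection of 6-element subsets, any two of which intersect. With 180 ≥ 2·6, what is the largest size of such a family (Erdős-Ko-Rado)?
max |F| = C(179, 5) = 1447490660

The Erdős-Ko-Rado theorem states: for n ≥ 2k, an intersecting family of k-subsets of an n-element set has size at most C(n − 1, k − 1), with equality for 'star' families {A ⊆ [n] : |A| = k, i ∈ A} (fix an element i). For n = 180, k = 6: C(179, 5) = 1447490660.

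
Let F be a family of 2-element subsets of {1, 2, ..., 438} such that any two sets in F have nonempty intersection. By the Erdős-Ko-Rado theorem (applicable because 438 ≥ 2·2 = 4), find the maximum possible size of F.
max |F| = C(437, 1) = 437

Erdős-Ko-Rado (1961): when n ≥ 2k, max |F| = C(n−1, k−1). The bound is attained by the star {A : i ∈ A} for any fixed i ∈ [n]. Here C(438−1, 2−1) = C(437, 1) = 437.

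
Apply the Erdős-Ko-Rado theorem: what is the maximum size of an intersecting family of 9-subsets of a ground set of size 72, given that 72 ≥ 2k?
max |F| = C(71, 8) = 10639125640

Erdős-Ko-Rado (1961): when n ≥ 2k, max |F| = C(n−1, k−1). The bound is attained by the star {A : i ∈ A} for any fixed i ∈ [n]. Here C(72−1, 9−1) = C(71, 8) = 10639125640.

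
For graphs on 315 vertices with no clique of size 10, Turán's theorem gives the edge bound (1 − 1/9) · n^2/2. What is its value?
Turán density bound = (8/9) · 315^2/2 = 44100

Turán's theorem: ex(n, K_{r+1}) is achieved by the complete r-partite Turán graph T(n, r) with parts as balanced as possible, and is at most (1 − 1/r) · n^2/2. For r = 9, n = 315: the density bound is (8/9) · 99225/2 = 44100. Since 9 ∣ 315, the Turán graph T(315, 9) has parts of equal size 35, and its edge count e(T(315, 9)) = 44100 attains the density bound exactly.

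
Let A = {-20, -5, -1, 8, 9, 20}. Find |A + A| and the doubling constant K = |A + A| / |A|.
K = |A + A| / |A| = 21/6 = 7/2

Enumerate A + A = {a + b : a, b ∈ A}. With |A| = 6, there are |A|^2 = 36 ordered sum pairs; collecting distinct values, A + A = {-40, -25, -21, -12, -11, -10, -6, -2, 0, 3, 4, 7, 8, 15, 16, 17, 18, 19, 28, 29, 40}, so |A + A| = 21. Thus K = 21/6 = 7/2. For comparison, the minimum possible |A + A| over all 6-element sets is 2·6 − 1 = 11 (so min K = 11/6), attained only by arithmetic progressions.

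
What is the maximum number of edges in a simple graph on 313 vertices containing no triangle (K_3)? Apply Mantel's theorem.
ex(313, K_3) = ⌊313^2/4⌋ = 24492

Mantel (1907): a triangle-free graph on n vertices has at most ⌊n^2/4⌋ edges, with equality for the complete bipartite graph K_{⌊n/2⌋, ⌈n/2⌉}. For n = 313: ⌊313^2/4⌋ = ⌊97969/4⌋ = 24492. The extremal graph is K_{156, 157}, which has 156·157 = 24492 edges.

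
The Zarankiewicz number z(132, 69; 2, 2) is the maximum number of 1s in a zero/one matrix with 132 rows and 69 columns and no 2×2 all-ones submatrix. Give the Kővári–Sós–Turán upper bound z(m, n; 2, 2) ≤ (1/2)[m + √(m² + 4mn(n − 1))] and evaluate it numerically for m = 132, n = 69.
z(132, 69; 2, 2) ≤ (1/2)[132 + √(132² + 4·132·69·68)] = (1/2)[132 + √2494800] = 855.7468

Kővári–Sós–Turán: let r_1, ..., r_132 be the row sums and z = Σ r_i the total number of 1s. Each pair of columns can share at most one row with both entries 1 (else a 2×2 all-ones block appears), so Σ_i C(r_i, 2) ≤ C(69, 2) = 2346. By convexity Σ_i C(r_i, 2) ≥ 132·C(z/132, 2) = z(z − 132)/(2·132), giving z² − 132z − 132·69·68 ≤ 0 and hence z ≤ (1/2)[132 + √(17424 + 4·619344)] = (1/2)[132 + √2494800] ≈ (1/2)(132 + 1579.4936) = 855.7468.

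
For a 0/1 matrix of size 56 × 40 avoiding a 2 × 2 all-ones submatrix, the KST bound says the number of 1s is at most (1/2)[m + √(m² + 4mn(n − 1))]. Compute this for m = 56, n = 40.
z(56, 40; 2, 2) ≤ (1/2)[56 + √(56² + 4·56·40·39)] = (1/2)[56 + √352576] = 324.8906

Kővári–Sós–Turán: let r_1, ..., r_56 be the row sums and z = Σ r_i the total number of 1s. Each pair of columns can share at most one row with both entries 1 (else a 2×2 all-ones block appears), so Σ_i C(r_i, 2) ≤ C(40, 2) = 780. By convexity Σ_i C(r_i, 2) ≥ 56·C(z/56, 2) = z(z − 56)/(2·56), giving z² − 56z − 56·40·39 ≤ 0 and hence z ≤ (1/2)[56 + √(3136 + 4·87360)] = (1/2)[56 + √352576] ≈ (1/2)(56 + 593.7811) = 324.8906.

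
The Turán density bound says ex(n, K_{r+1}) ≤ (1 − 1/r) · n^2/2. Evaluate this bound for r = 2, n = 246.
Turán density bound = (1/2) · 246^2/2 = 15129

Turán's theorem: ex(n, K_{r+1}) is achieved by the complete r-partite Turán graph T(n, r) with parts as balanced as possible, and is at most (1 − 1/r) · n^2/2. For r = 2, n = 246: the density bound is (1/2) · 60516/2 = 15129. Since 2 ∣ 246, the Turán graph T(246, 2) has parts of equal size 123, and its edge count e(T(246, 2)) = 15129 attains the density bound exactly.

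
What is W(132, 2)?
W(132, 2) = 132 + 1 = 133

A 2-term AP is any pair of integers, so a monochromatic 2-AP exists iff some colour is used at least twice. With 132 colours, the colouring i ↦ i on {1, ..., 132} uses each colour once, avoiding any monochromatic pair, so W(132, 2) > 132. For {1, ..., 133}, pigeonhole forces two integers of the same colour, which form a monochromatic 2-AP. Hence W(132, 2) = 133.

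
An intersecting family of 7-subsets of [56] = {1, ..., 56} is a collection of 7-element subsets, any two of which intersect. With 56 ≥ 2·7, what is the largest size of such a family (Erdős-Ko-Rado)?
max |F| = C(55, 6) = 28989675

The Erdős-Ko-Rado theorem states: for n ≥ 2k, an intersecting family of k-subsets of an n-element set has size at most C(n − 1, k − 1), with equality for 'star' families {A ⊆ [n] : |A| = k, i ∈ A} (fix an element i). For n = 56, k = 7: C(55, 6) = 28989675.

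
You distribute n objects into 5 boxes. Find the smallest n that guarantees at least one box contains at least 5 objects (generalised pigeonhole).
n = (5 − 1)·5 + 1 = 21

By the generalised pigeonhole principle, to guarantee some box contains ≥ r objects we need more than (r − 1) · k objects total. Threshold: n = (r − 1) · k + 1. With r = 5 and k = 5: n = 4 · 5 + 1 = 20 + 1 = 21. For n = 20 = 4 · 5, we can put exactly 4 objects in every box, avoiding 5 in any single one — so 21 is tight.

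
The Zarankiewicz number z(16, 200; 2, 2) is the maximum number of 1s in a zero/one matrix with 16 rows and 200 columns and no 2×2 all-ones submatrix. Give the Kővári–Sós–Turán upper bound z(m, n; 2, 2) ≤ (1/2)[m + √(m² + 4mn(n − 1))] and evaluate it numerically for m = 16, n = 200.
z(16, 200; 2, 2) ≤ (1/2)[16 + √(16² + 4·16·200·199)] = (1/2)[16 + √2547456] = 806.0376

Kővári–Sós–Turán: let r_1, ..., r_16 be the row sums and z = Σ r_i the total number of 1s. Each pair of columns can share at most one row with both entries 1 (else a 2×2 all-ones block appears), so Σ_i C(r_i, 2) ≤ C(200, 2) = 19900. By convexity Σ_i C(r_i, 2) ≥ 16·C(z/16, 2) = z(z − 16)/(2·16), giving z² − 16z − 16·200·199 ≤ 0 and hence z ≤ (1/2)[16 + √(256 + 4·636800)] = (1/2)[16 + √2547456] ≈ (1/2)(16 + 1596.0752) = 806.0376.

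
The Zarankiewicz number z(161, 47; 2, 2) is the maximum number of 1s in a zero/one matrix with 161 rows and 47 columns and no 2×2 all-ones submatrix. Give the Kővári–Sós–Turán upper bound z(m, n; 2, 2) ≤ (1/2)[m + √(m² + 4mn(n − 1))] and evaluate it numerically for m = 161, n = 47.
z(161, 47; 2, 2) ≤ (1/2)[161 + √(161² + 4·161·47·46)] = (1/2)[161 + √1418249] = 675.9513

Kővári–Sós–Turán: let r_1, ..., r_161 be the row sums and z = Σ r_i the total number of 1s. Each pair of columns can share at most one row with both entries 1 (else a 2×2 all-ones block appears), so Σ_i C(r_i, 2) ≤ C(47, 2) = 1081. By convexity Σ_i C(r_i, 2) ≥ 161·C(z/161, 2) = z(z − 161)/(2·161), giving z² − 161z − 161·47·46 ≤ 0 and hence z ≤ (1/2)[161 + √(25921 + 4·348082)] = (1/2)[161 + √1418249] ≈ (1/2)(161 + 1190.9026) = 675.9513.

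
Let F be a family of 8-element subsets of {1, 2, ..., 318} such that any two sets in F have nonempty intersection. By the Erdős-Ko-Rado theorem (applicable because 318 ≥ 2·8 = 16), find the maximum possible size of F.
max |F| = C(317, 7) = 59705636264508

The Erdős-Ko-Rado theorem states: for n ≥ 2k, an intersecting family of k-subsets of an n-element set has size at most C(n − 1, k − 1), with equality for 'star' families {A ⊆ [n] : |A| = k, i ∈ A} (fix an element i). For n = 318, k = 8: C(317, 7) = 59705636264508.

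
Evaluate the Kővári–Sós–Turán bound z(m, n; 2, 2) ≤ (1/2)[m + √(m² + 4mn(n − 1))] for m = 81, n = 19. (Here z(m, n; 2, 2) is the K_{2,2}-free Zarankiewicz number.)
z(81, 19; 2, 2) ≤ (1/2)[81 + √(81² + 4·81·19·18)] = (1/2)[81 + √117369] = 211.7958

Kővári–Sós–Turán: let r_1, ..., r_81 be the row sums and z = Σ r_i the total number of 1s. Each pair of columns can share at most one row with both entries 1 (else a 2×2 all-ones block appears), so Σ_i C(r_i, 2) ≤ C(19, 2) = 171. By convexity Σ_i C(r_i, 2) ≥ 81·C(z/81, 2) = z(z − 81)/(2·81), giving z² − 81z − 81·19·18 ≤ 0 and hence z ≤ (1/2)[81 + √(6561 + 4·27702)] = (1/2)[81 + √117369] ≈ (1/2)(81 + 342.5916) = 211.7958.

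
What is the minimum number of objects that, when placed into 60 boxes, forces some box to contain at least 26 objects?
n = (26 − 1)·60 + 1 = 1501

By the generalised pigeonhole principle, to guarantee some box contains ≥ r objects we need more than (r − 1) · k objects total. Threshold: n = (r − 1) · k + 1. With r = 26 and k = 60: n = 25 · 60 + 1 = 1500 + 1 = 1501. For n = 1500 = 25 · 60, we can put exactly 25 objects in every box, avoiding 26 in any single one — so 1501 is tight.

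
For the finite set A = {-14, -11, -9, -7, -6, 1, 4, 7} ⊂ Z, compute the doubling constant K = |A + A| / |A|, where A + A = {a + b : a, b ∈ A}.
K = |A + A| / |A| = 28/8 = 7/2

Enumerate A + A = {a + b : a, b ∈ A}. With |A| = 8, there are |A|^2 = 64 ordered sum pairs; collecting distinct values, A + A = {-28, -25, -23, -22, -21, -20, -18, -17, -16, -15, -14, -13, -12, -10, -8, -7, -6, -5, -4, -3, -2, 0, 1, 2, 5, 8, 11, 14}, so |A + A| = 28. Thus K = 28/8 = 7/2. For comparison, the minimum possible |A + A| over all 8-element sets is 2·8 − 1 = 15 (so min K = 15/8), attained only by arithmetic progressions.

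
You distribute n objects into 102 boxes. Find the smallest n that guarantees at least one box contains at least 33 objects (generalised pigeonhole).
n = (33 − 1)·102 + 1 = 3265

By the generalised pigeonhole principle, to guarantee some box contains ≥ r objects we need more than (r − 1) · k objects total. Threshold: n = (r − 1) · k + 1. With r = 33 and k = 102: n = 32 · 102 + 1 = 3264 + 1 = 3265. For n = 3264 = 32 · 102, we can put exactly 32 objects in every box, avoiding 33 in any single one — so 3265 is tight.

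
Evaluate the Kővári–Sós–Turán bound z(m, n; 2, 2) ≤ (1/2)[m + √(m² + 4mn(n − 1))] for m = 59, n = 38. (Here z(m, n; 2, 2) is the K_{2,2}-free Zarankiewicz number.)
z(59, 38; 2, 2) ≤ (1/2)[59 + √(59² + 4·59·38·37)] = (1/2)[59 + √335297] = 319.0242

Kővári–Sós–Turán: let r_1, ..., r_59 be the row sums and z = Σ r_i the total number of 1s. Each pair of columns can share at most one row with both entries 1 (else a 2×2 all-ones block appears), so Σ_i C(r_i, 2) ≤ C(38, 2) = 703. By convexity Σ_i C(r_i, 2) ≥ 59·C(z/59, 2) = z(z − 59)/(2·59), giving z² − 59z − 59·38·37 ≤ 0 and hence z ≤ (1/2)[59 + √(3481 + 4·82954)] = (1/2)[59 + √335297] ≈ (1/2)(59 + 579.0484) = 319.0242.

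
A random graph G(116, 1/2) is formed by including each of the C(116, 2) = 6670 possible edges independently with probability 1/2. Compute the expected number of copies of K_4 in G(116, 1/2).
E[# K_4] = C(116, 4) · (1/2)^C(4, 2) = 7160245 / 2^6 = 111878.828125

For each 4-subset S of vertices (there are C(116, 4) = 7160245 such S), let X_S = 1 if S induces a K_4 (all C(4, 2) = 6 edges present). Then P(X_S = 1) = (1/2)^6 = 1/64. By linearity of expectation, E[# K_4] = C(116, 4) · (1/2)^6 = 7160245 / 64 = 111878.828125.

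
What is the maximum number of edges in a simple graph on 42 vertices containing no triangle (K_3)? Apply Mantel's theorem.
ex(42, K_3) = ⌊42^2/4⌋ = 441

Mantel (1907): a triangle-free graph on n vertices has at most ⌊n^2/4⌋ edges, with equality for the complete bipartite graph K_{⌊n/2⌋, ⌈n/2⌉}. For n = 42: ⌊42^2/4⌋ = ⌊1764/4⌋ = 441. The extremal graph is K_{21, 21}, which has 21·21 = 441 edges.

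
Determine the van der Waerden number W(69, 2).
W(69, 2) = 69 + 1 = 70

A 2-term AP is any pair of integers, so a monochromatic 2-AP exists iff some colour is used at least twice. With 69 colours, the colouring i ↦ i on {1, ..., 69} uses each colour once, avoiding any monochromatic pair, so W(69, 2) > 69. For {1, ..., 70}, pigeonhole forces two integers of the same colour, which form a monochromatic 2-AP. Hence W(69, 2) = 70.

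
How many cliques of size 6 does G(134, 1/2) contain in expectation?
E[# K_6] = C(134, 6) · (1/2)^C(6, 2) = 7177979809 / 2^15 ≈ 219054.559601

For each 6-subset S of vertices (there are C(134, 6) = 7177979809 such S), let X_S = 1 if S induces a K_6 (all C(6, 2) = 15 edges present). Then P(X_S = 1) = (1/2)^15 = 1/32768. By linearity of expectation, E[# K_6] = C(134, 6) · (1/2)^15 = 7177979809 / 32768 ≈ 219054.559601.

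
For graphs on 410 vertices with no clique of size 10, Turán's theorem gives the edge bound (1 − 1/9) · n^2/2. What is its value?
Turán density bound = (8/9) · 410^2/2 = 672400/9 ≈ 74711.1111

Turán's theorem: ex(n, K_{r+1}) is achieved by the complete r-partite Turán graph T(n, r) with parts as balanced as possible, and is at most (1 − 1/r) · n^2/2. For r = 9, n = 410: the density bound is (8/9) · 168100/2 = 672400/9 ≈ 74711.1111. The integer-valued extremum is e(T(410, 9)) = 74710, which is strictly less than the density bound 672400/9 since 9 ∤ 410 (the parts of T(410, 9) cannot all be equal).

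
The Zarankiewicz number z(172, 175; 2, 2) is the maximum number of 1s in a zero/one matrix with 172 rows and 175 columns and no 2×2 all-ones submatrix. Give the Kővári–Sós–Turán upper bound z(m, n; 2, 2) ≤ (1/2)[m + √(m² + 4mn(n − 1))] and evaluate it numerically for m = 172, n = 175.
z(172, 175; 2, 2) ≤ (1/2)[172 + √(172² + 4·172·175·174)] = (1/2)[172 + √20979184] = 2376.152

Kővári–Sós–Turán: let r_1, ..., r_172 be the row sums and z = Σ r_i the total number of 1s. Each pair of columns can share at most one row with both entries 1 (else a 2×2 all-ones block appears), so Σ_i C(r_i, 2) ≤ C(175, 2) = 15225. By convexity Σ_i C(r_i, 2) ≥ 172·C(z/172, 2) = z(z − 172)/(2·172), giving z² − 172z − 172·175·174 ≤ 0 and hence z ≤ (1/2)[172 + √(29584 + 4·5237400)] = (1/2)[172 + √20979184] ≈ (1/2)(172 + 4580.3039) = 2376.152.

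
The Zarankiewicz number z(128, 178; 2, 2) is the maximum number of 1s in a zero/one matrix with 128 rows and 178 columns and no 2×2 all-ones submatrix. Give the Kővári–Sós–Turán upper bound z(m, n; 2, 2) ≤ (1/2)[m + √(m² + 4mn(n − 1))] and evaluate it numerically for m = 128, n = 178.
z(128, 178; 2, 2) ≤ (1/2)[128 + √(128² + 4·128·178·177)] = (1/2)[128 + √16147456] = 2073.1949

Kővári–Sós–Turán: let r_1, ..., r_128 be the row sums and z = Σ r_i the total number of 1s. Each pair of columns can share at most one row with both entries 1 (else a 2×2 all-ones block appears), so Σ_i C(r_i, 2) ≤ C(178, 2) = 15753. By convexity Σ_i C(r_i, 2) ≥ 128·C(z/128, 2) = z(z − 128)/(2·128), giving z² − 128z − 128·178·177 ≤ 0 and hence z ≤ (1/2)[128 + √(16384 + 4·4032768)] = (1/2)[128 + √16147456] ≈ (1/2)(128 + 4018.3897) = 2073.1949.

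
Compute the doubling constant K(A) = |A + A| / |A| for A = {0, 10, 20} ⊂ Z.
K = |A + A| / |A| = 5/3

Enumerate A + A = {a + b : a, b ∈ A}. With |A| = 3, there are |A|^2 = 9 ordered sum pairs; collecting distinct values, A + A = {0, 10, 20, 30, 40}, so |A + A| = 5. Thus K = 5/3. Here |A + A| = 2|A| − 1 = 5, the minimum possible — so K = 5/3 is minimal, which holds iff A is an arithmetic progression.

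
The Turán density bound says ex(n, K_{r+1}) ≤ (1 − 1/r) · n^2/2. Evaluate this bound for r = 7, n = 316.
Turán density bound = (6/7) · 316^2/2 = 299568/7 ≈ 42795.4286

Turán's theorem: ex(n, K_{r+1}) is achieved by the complete r-partite Turán graph T(n, r) with parts as balanced as possible, and is at most (1 − 1/r) · n^2/2. For r = 7, n = 316: the density bound is (6/7) · 99856/2 = 299568/7 ≈ 42795.4286. The integer-valued extremum is e(T(316, 7)) = 42795, which is strictly less than the density bound 299568/7 since 7 ∤ 316 (the parts of T(316, 7) cannot all be equal).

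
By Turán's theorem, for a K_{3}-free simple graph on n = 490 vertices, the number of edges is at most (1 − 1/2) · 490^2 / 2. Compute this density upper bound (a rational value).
Turán density bound = (1/2) · 490^2/2 = 60025

Turán's theorem: ex(n, K_{r+1}) is achieved by the complete r-partite Turán graph T(n, r) with parts as balanced as possible, and is at most (1 − 1/r) · n^2/2. For r = 2, n = 490: the density bound is (1/2) · 240100/2 = 60025. Since 2 ∣ 490, the Turán graph T(490, 2) has parts of equal size 245, and its edge count e(T(490, 2)) = 60025 attains the density bound exactly.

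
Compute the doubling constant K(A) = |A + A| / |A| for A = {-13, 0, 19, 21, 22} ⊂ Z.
K = |A + A| / |A| = 15/5 = 3

Enumerate A + A = {a + b : a, b ∈ A}. With |A| = 5, there are |A|^2 = 25 ordered sum pairs; collecting distinct values, A + A = {-26, -13, 0, 6, 8, 9, 19, 21, 22, 38, 40, 41, 42, 43, 44}, so |A + A| = 15. Thus K = 15/5 = 3. For comparison, the minimum possible |A + A| over all 5-element sets is 2·5 − 1 = 9 (so min K = 9/5), attained only by arithmetic progressions.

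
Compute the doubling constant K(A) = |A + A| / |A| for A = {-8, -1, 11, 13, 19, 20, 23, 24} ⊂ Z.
K = |A + A| / |A| = 33/8

Enumerate A + A = {a + b : a, b ∈ A}. With |A| = 8, there are |A|^2 = 64 ordered sum pairs; collecting distinct values, A + A = {-16, -9, -2, 3, 5, 10, 11, 12, 15, 16, 18, 19, 22, 23, 24, 26, 30, 31, 32, 33, 34, 35, 36, 37, 38, 39, 40, 42, 43, 44, 46, 47, 48}, so |A + A| = 33. Thus K = 33/8. For comparison, the minimum possible |A + A| over all 8-element sets is 2·8 − 1 = 15 (so min K = 15/8), attained only by arithmetic progressions.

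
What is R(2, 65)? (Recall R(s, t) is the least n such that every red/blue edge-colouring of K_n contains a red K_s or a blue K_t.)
R(2, 65) = 65

R(2, k) = k for all k ≥ 2: in a 2-colouring of K_k, either some edge is red (a red K_2) or all edges are blue (a blue K_k). And K_{64} coloured all-blue has no blue K_65, so R(2, 65) > 64. Hence R(2, 65) = 65.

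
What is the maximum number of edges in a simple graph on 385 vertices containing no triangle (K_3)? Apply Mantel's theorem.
ex(385, K_3) = ⌊385^2/4⌋ = 37056

Mantel (1907): a triangle-free graph on n vertices has at most ⌊n^2/4⌋ edges, with equality for the complete bipartite graph K_{⌊n/2⌋, ⌈n/2⌉}. For n = 385: ⌊385^2/4⌋ = ⌊148225/4⌋ = 37056. The extremal graph is K_{192, 193}, which has 192·193 = 37056 edges.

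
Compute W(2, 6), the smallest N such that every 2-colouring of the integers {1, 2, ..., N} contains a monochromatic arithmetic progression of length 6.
W(2, 6) = 1132

W(2, 6) = 1132. The lower bound W(2, 6) > 1131 comes from an explicit good 2-colouring of [1, 1131]; the upper bound W(2, 6) ≤ 1132 was verified by exhaustive search over 2-colourings of [1, 1132].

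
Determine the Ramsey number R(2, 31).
R(2, 31) = 31

R(2, k) = k for all k ≥ 2: in a 2-colouring of K_k, either some edge is red (a red K_2) or all edges are blue (a blue K_k). And K_{30} coloured all-blue has no blue K_31, so R(2, 31) > 30. Hence R(2, 31) = 31.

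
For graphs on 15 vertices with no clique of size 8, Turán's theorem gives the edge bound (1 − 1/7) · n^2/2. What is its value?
Turán density bound = (6/7) · 15^2/2 = 675/7 ≈ 96.4286

Turán's theorem: ex(n, K_{r+1}) is achieved by the complete r-partite Turán graph T(n, r) with parts as balanced as possible, and is at most (1 − 1/r) · n^2/2. For r = 7, n = 15: the density bound is (6/7) · 225/2 = 675/7 ≈ 96.4286. The integer-valued extremum is e(T(15, 7)) = 96, which is strictly less than the density bound 675/7 since 7 ∤ 15 (the parts of T(15, 7) cannot all be equal).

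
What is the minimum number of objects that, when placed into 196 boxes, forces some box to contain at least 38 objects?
n = (38 − 1)·196 + 1 = 7253

By the generalised pigeonhole principle, to guarantee some box contains ≥ r objects we need more than (r − 1) · k objects total. Threshold: n = (r − 1) · k + 1. With r = 38 and k = 196: n = 37 · 196 + 1 = 7252 + 1 = 7253. For n = 7252 = 37 · 196, we can put exactly 37 objects in every box, avoiding 38 in any single one — so 7253 is tight.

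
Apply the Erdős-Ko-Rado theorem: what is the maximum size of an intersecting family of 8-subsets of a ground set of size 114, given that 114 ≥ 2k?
max |F| = C(113, 7) = 38620298376

The Erdős-Ko-Rado theorem states: for n ≥ 2k, an intersecting family of k-subsets of an n-element set has size at most C(n − 1, k − 1), with equality for 'star' families {A ⊆ [n] : |A| = k, i ∈ A} (fix an element i). For n = 114, k = 8: C(113, 7) = 38620298376.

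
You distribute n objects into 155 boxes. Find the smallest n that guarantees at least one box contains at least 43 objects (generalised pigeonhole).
n = (43 − 1)·155 + 1 = 6511

By the generalised pigeonhole principle, to guarantee some box contains ≥ r objects we need more than (r − 1) · k objects total. Threshold: n = (r − 1) · k + 1. With r = 43 and k = 155: n = 42 · 155 + 1 = 6510 + 1 = 6511. For n = 6510 = 42 · 155, we can put exactly 42 objects in every box, avoiding 43 in any single one — so 6511 is tight.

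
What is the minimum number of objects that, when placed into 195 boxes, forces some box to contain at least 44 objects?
n = (44 − 1)·195 + 1 = 8386

By the generalised pigeonhole principle, to guarantee some box contains ≥ r objects we need more than (r − 1) · k objects total. Threshold: n = (r − 1) · k + 1. With r = 44 and k = 195: n = 43 · 195 + 1 = 8385 + 1 = 8386. For n = 8385 = 43 · 195, we can put exactly 43 objects in every box, avoiding 44 in any single one — so 8386 is tight.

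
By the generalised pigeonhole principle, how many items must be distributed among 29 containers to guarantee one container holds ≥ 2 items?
n = (2 − 1)·29 + 1 = 30

By the generalised pigeonhole principle, to guarantee some box contains ≥ r objects we need more than (r − 1) · k objects total. Threshold: n = (r − 1) · k + 1. With r = 2 and k = 29: n = 1 · 29 + 1 = 29 + 1 = 30. For n = 29 = 1 · 29, we can put exactly 1 objects in every box, avoiding 2 in any single one — so 30 is tight.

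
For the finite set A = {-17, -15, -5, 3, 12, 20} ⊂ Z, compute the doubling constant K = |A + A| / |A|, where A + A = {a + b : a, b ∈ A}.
K = |A + A| / |A| = 20/6 = 10/3

Enumerate A + A = {a + b : a, b ∈ A}. With |A| = 6, there are |A|^2 = 36 ordered sum pairs; collecting distinct values, A + A = {-34, -32, -30, -22, -20, -14, -12, -10, -5, -3, -2, 3, 5, 6, 7, 15, 23, 24, 32, 40}, so |A + A| = 20. Thus K = 20/6 = 10/3. For comparison, the minimum possible |A + A| over all 6-element sets is 2·6 − 1 = 11 (so min K = 11/6), attained only by arithmetic progressions.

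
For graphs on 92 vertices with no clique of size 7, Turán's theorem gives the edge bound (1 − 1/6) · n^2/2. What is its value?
Turán density bound = (5/6) · 92^2/2 = 10580/3 ≈ 3526.6667

Turán's theorem: ex(n, K_{r+1}) is achieved by the complete r-partite Turán graph T(n, r) with parts as balanced as possible, and is at most (1 − 1/r) · n^2/2. For r = 6, n = 92: the density bound is (5/6) · 8464/2 = 10580/3 ≈ 3526.6667. The integer-valued extremum is e(T(92, 6)) = 3526, which is strictly less than the density bound 10580/3 since 6 ∤ 92 (the parts of T(92, 6) cannot all be equal).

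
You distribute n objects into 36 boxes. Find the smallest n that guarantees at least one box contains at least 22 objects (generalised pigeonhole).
n = (22 − 1)·36 + 1 = 757

By the generalised pigeonhole principle, to guarantee some box contains ≥ r objects we need more than (r − 1) · k objects total. Threshold: n = (r − 1) · k + 1. With r = 22 and k = 36: n = 21 · 36 + 1 = 756 + 1 = 757. For n = 756 = 21 · 36, we can put exactly 21 objects in every box, avoiding 22 in any single one — so 757 is tight.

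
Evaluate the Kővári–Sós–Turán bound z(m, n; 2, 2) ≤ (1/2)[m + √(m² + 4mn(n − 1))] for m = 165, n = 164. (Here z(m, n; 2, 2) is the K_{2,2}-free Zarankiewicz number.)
z(165, 164; 2, 2) ≤ (1/2)[165 + √(165² + 4·165·164·163)] = (1/2)[165 + √17670345] = 2184.3055

Kővári–Sós–Turán: let r_1, ..., r_165 be the row sums and z = Σ r_i the total number of 1s. Each pair of columns can share at most one row with both entries 1 (else a 2×2 all-ones block appears), so Σ_i C(r_i, 2) ≤ C(164, 2) = 13366. By convexity Σ_i C(r_i, 2) ≥ 165·C(z/165, 2) = z(z − 165)/(2·165), giving z² − 165z − 165·164·163 ≤ 0 and hence z ≤ (1/2)[165 + √(27225 + 4·4410780)] = (1/2)[165 + √17670345] ≈ (1/2)(165 + 4203.6109) = 2184.3055.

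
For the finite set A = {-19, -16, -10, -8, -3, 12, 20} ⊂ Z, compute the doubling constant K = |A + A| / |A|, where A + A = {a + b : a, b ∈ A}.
K = |A + A| / |A| = 27/7

Enumerate A + A = {a + b : a, b ∈ A}. With |A| = 7, there are |A|^2 = 49 ordered sum pairs; collecting distinct values, A + A = {-38, -35, -32, -29, -27, -26, -24, -22, -20, -19, -18, -16, -13, -11, -7, -6, -4, 1, 2, 4, 9, 10, 12, 17, 24, 32, 40}, so |A + A| = 27. Thus K = 27/7. For comparison, the minimum possible |A + A| over all 7-element sets is 2·7 − 1 = 13 (so min K = 13/7), attained only by arithmetic progressions.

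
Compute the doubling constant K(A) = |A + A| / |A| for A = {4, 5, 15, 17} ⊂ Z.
K = |A + A| / |A| = 10/4 = 5/2

Enumerate A + A = {a + b : a, b ∈ A}. With |A| = 4, there are |A|^2 = 16 ordered sum pairs; collecting distinct values, A + A = {8, 9, 10, 19, 20, 21, 22, 30, 32, 34}, so |A + A| = 10. Thus K = 10/4 = 5/2. For comparison, the minimum possible |A + A| over all 4-element sets is 2·4 − 1 = 7 (so min K = 7/4), attained only by arithmetic progressions.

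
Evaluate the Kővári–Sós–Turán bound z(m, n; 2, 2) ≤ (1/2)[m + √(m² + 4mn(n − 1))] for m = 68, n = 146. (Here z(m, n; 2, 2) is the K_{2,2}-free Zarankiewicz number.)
z(68, 146; 2, 2) ≤ (1/2)[68 + √(68² + 4·68·146·145)] = (1/2)[68 + √5762864] = 1234.2983

Kővári–Sós–Turán: let r_1, ..., r_68 be the row sums and z = Σ r_i the total number of 1s. Each pair of columns can share at most one row with both entries 1 (else a 2×2 all-ones block appears), so Σ_i C(r_i, 2) ≤ C(146, 2) = 10585. By convexity Σ_i C(r_i, 2) ≥ 68·C(z/68, 2) = z(z − 68)/(2·68), giving z² − 68z − 68·146·145 ≤ 0 and hence z ≤ (1/2)[68 + √(4624 + 4·1439560)] = (1/2)[68 + √5762864] ≈ (1/2)(68 + 2400.5966) = 1234.2983.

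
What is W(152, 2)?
W(152, 2) = 152 + 1 = 153

A 2-term AP is any pair of integers, so a monochromatic 2-AP exists iff some colour is used at least twice. With 152 colours, the colouring i ↦ i on {1, ..., 152} uses each colour once, avoiding any monochromatic pair, so W(152, 2) > 152. For {1, ..., 153}, pigeonhole forces two integers of the same colour, which form a monochromatic 2-AP. Hence W(152, 2) = 153.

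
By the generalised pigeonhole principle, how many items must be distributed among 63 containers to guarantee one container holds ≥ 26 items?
n = (26 − 1)·63 + 1 = 1576

By the generalised pigeonhole principle, to guarantee some box contains ≥ r objects we need more than (r − 1) · k objects total. Threshold: n = (r − 1) · k + 1. With r = 26 and k = 63: n = 25 · 63 + 1 = 1575 + 1 = 1576. For n = 1575 = 25 · 63, we can put exactly 25 objects in every box, avoiding 26 in any single one — so 1576 is tight.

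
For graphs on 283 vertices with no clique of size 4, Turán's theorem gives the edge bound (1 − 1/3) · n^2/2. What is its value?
Turán density bound = (2/3) · 283^2/2 = 80089/3 ≈ 26696.3333

Turán's theorem: ex(n, K_{r+1}) is achieved by the complete r-partite Turán graph T(n, r) with parts as balanced as possible, and is at most (1 − 1/r) · n^2/2. For r = 3, n = 283: the density bound is (2/3) · 80089/2 = 80089/3 ≈ 26696.3333. The integer-valued extremum is e(T(283, 3)) = 26696, which is strictly less than the density bound 80089/3 since 3 ∤ 283 (the parts of T(283, 3) cannot all be equal).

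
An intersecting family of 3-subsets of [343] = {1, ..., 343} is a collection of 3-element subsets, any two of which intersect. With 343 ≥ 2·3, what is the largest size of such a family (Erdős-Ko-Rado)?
max |F| = C(342, 2) = 58311

Erdős-Ko-Rado (1961): when n ≥ 2k, max |F| = C(n−1, k−1). The bound is attained by the star {A : i ∈ A} for any fixed i ∈ [n]. Here C(343−1, 3−1) = C(342, 2) = 58311.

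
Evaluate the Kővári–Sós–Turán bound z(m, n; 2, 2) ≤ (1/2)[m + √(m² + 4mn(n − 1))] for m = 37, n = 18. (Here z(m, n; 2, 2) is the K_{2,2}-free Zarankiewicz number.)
z(37, 18; 2, 2) ≤ (1/2)[37 + √(37² + 4·37·18·17)] = (1/2)[37 + √46657] = 126.5012

Kővári–Sós–Turán: let r_1, ..., r_37 be the row sums and z = Σ r_i the total number of 1s. Each pair of columns can share at most one row with both entries 1 (else a 2×2 all-ones block appears), so Σ_i C(r_i, 2) ≤ C(18, 2) = 153. By convexity Σ_i C(r_i, 2) ≥ 37·C(z/37, 2) = z(z − 37)/(2·37), giving z² − 37z − 37·18·17 ≤ 0 and hence z ≤ (1/2)[37 + √(1369 + 4·11322)] = (1/2)[37 + √46657] ≈ (1/2)(37 + 216.0023) = 126.5012.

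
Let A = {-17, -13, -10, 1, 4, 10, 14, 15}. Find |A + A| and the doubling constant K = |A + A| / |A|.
K = |A + A| / |A| = 32/8 = 4

Enumerate A + A = {a + b : a, b ∈ A}. With |A| = 8, there are |A|^2 = 64 ordered sum pairs; collecting distinct values, A + A = {-34, -30, -27, -26, -23, -20, -16, -13, -12, -9, -7, -6, -3, -2, 0, 1, 2, 4, 5, 8, 11, 14, 15, 16, 18, 19, 20, 24, 25, 28, 29, 30}, so |A + A| = 32. Thus K = 32/8 = 4. For comparison, the minimum possible |A + A| over all 8-element sets is 2·8 − 1 = 15 (so min K = 15/8), attained only by arithmetic progressions.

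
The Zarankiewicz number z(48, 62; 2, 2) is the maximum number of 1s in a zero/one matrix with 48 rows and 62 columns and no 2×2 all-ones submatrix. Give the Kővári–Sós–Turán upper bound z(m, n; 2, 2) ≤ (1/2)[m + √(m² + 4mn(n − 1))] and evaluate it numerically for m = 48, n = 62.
z(48, 62; 2, 2) ≤ (1/2)[48 + √(48² + 4·48·62·61)] = (1/2)[48 + √728448] = 450.7458

Kővári–Sós–Turán: let r_1, ..., r_48 be the row sums and z = Σ r_i the total number of 1s. Each pair of columns can share at most one row with both entries 1 (else a 2×2 all-ones block appears), so Σ_i C(r_i, 2) ≤ C(62, 2) = 1891. By convexity Σ_i C(r_i, 2) ≥ 48·C(z/48, 2) = z(z − 48)/(2·48), giving z² − 48z − 48·62·61 ≤ 0 and hence z ≤ (1/2)[48 + √(2304 + 4·181536)] = (1/2)[48 + √728448] ≈ (1/2)(48 + 853.4917) = 450.7458.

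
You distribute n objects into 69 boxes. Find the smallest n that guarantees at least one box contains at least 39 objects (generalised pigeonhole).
n = (39 − 1)·69 + 1 = 2623

By the generalised pigeonhole principle, to guarantee some box contains ≥ r objects we need more than (r − 1) · k objects total. Threshold: n = (r − 1) · k + 1. With r = 39 and k = 69: n = 38 · 69 + 1 = 2622 + 1 = 2623. For n = 2622 = 38 · 69, we can put exactly 38 objects in every box, avoiding 39 in any single one — so 2623 is tight.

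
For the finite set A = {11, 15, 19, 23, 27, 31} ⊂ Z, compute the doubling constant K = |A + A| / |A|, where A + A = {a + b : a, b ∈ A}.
K = |A + A| / |A| = 11/6

Enumerate A + A = {a + b : a, b ∈ A}. With |A| = 6, there are |A|^2 = 36 ordered sum pairs; collecting distinct values, A + A = {22, 26, 30, 34, 38, 42, 46, 50, 54, 58, 62}, so |A + A| = 11. Thus K = 11/6. Here |A + A| = 2|A| − 1 = 11, the minimum possible — so K = 11/6 is minimal, which holds iff A is an arithmetic progression.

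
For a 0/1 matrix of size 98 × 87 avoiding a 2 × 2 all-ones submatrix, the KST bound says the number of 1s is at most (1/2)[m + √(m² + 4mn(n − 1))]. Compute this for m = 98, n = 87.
z(98, 87; 2, 2) ≤ (1/2)[98 + √(98² + 4·98·87·86)] = (1/2)[98 + √2942548] = 906.6928

Kővári–Sós–Turán: let r_1, ..., r_98 be the row sums and z = Σ r_i the total number of 1s. Each pair of columns can share at most one row with both entries 1 (else a 2×2 all-ones block appears), so Σ_i C(r_i, 2) ≤ C(87, 2) = 3741. By convexity Σ_i C(r_i, 2) ≥ 98·C(z/98, 2) = z(z − 98)/(2·98), giving z² − 98z − 98·87·86 ≤ 0 and hence z ≤ (1/2)[98 + √(9604 + 4·733236)] = (1/2)[98 + √2942548] ≈ (1/2)(98 + 1715.3857) = 906.6928.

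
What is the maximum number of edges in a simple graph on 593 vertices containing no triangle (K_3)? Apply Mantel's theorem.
ex(593, K_3) = ⌊593^2/4⌋ = 87912

Mantel (1907): a triangle-free graph on n vertices has at most ⌊n^2/4⌋ edges, with equality for the complete bipartite graph K_{⌊n/2⌋, ⌈n/2⌉}. For n = 593: ⌊593^2/4⌋ = ⌊351649/4⌋ = 87912. The extremal graph is K_{296, 297}, which has 296·297 = 87912 edges.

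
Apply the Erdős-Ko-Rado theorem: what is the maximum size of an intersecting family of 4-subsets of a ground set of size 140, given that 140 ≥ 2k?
max |F| = C(139, 3) = 437989

Erdős-Ko-Rado (1961): when n ≥ 2k, max |F| = C(n−1, k−1). The bound is attained by the star {A : i ∈ A} for any fixed i ∈ [n]. Here C(140−1, 4−1) = C(139, 3) = 437989.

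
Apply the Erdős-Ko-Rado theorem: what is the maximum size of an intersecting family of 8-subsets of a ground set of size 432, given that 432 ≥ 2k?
max |F| = C(431, 7) = 521966528787275

Erdős-Ko-Rado (1961): when n ≥ 2k, max |F| = C(n−1, k−1). The bound is attained by the star {A : i ∈ A} for any fixed i ∈ [n]. Here C(432−1, 8−1) = C(431, 7) = 521966528787275.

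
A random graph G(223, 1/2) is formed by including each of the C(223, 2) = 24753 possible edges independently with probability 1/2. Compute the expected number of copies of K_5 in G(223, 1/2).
E[# K_5] = C(223, 5) · (1/2)^C(5, 2) = 4392741639 / 2^10 ≈ 4289786.756836

For each 5-subset S of vertices (there are C(223, 5) = 4392741639 such S), let X_S = 1 if S induces a K_5 (all C(5, 2) = 10 edges present). Then P(X_S = 1) = (1/2)^10 = 1/1024. By linearity of expectation, E[# K_5] = C(223, 5) · (1/2)^10 = 4392741639 / 1024 ≈ 4289786.756836.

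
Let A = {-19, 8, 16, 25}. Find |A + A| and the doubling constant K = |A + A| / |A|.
K = |A + A| / |A| = 10/4 = 5/2

Enumerate A + A = {a + b : a, b ∈ A}. With |A| = 4, there are |A|^2 = 16 ordered sum pairs; collecting distinct values, A + A = {-38, -11, -3, 6, 16, 24, 32, 33, 41, 50}, so |A + A| = 10. Thus K = 10/4 = 5/2. For comparison, the minimum possible |A + A| over all 4-element sets is 2·4 − 1 = 7 (so min K = 7/4), attained only by arithmetic progressions.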